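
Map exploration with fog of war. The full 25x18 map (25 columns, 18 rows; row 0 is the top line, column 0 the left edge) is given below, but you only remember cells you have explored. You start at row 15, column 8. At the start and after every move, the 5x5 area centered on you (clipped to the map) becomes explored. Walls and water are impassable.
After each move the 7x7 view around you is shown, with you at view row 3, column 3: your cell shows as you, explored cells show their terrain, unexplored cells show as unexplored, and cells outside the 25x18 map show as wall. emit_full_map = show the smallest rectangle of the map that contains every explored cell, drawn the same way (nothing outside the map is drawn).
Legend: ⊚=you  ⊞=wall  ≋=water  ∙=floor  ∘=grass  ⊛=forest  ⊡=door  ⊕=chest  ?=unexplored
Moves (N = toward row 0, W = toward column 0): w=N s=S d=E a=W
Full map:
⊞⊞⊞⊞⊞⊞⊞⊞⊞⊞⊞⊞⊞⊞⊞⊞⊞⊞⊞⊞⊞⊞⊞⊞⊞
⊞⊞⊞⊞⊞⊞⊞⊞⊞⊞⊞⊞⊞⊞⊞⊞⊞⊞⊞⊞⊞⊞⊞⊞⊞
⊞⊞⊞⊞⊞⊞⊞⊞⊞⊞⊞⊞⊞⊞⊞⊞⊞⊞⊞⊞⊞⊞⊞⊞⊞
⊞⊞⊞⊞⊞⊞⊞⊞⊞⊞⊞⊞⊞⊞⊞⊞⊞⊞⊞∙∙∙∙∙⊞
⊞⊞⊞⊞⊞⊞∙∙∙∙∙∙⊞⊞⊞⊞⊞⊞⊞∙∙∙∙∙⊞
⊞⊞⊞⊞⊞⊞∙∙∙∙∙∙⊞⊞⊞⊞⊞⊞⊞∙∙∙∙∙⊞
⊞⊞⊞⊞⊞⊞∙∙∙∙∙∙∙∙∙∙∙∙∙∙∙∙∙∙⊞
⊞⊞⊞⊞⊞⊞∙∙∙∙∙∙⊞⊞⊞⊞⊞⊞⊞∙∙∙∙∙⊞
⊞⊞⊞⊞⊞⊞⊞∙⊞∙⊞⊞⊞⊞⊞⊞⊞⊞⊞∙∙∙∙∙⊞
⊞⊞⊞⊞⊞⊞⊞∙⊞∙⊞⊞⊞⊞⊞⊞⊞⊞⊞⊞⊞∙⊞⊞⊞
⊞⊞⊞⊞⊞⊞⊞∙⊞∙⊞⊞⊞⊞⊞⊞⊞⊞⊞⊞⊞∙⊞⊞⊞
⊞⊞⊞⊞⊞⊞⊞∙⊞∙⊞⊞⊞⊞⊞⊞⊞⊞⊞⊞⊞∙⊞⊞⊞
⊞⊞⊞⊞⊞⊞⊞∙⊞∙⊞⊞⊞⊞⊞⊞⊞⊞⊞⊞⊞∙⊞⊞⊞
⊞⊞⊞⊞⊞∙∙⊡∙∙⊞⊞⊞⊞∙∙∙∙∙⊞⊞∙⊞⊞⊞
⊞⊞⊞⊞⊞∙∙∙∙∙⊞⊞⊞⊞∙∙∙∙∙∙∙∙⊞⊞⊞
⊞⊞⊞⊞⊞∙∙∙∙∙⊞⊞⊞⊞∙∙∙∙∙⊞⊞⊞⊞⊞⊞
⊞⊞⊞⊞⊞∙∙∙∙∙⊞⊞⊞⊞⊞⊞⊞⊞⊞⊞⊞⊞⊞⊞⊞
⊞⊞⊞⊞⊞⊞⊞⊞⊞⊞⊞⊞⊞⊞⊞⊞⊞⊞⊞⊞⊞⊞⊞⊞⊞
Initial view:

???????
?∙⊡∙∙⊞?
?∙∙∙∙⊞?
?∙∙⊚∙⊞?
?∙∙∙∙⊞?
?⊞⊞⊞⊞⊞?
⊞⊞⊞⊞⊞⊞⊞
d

???????
∙⊡∙∙⊞⊞?
∙∙∙∙⊞⊞?
∙∙∙⊚⊞⊞?
∙∙∙∙⊞⊞?
⊞⊞⊞⊞⊞⊞?
⊞⊞⊞⊞⊞⊞⊞

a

???????
?∙⊡∙∙⊞⊞
?∙∙∙∙⊞⊞
?∙∙⊚∙⊞⊞
?∙∙∙∙⊞⊞
?⊞⊞⊞⊞⊞⊞
⊞⊞⊞⊞⊞⊞⊞

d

???????
∙⊡∙∙⊞⊞?
∙∙∙∙⊞⊞?
∙∙∙⊚⊞⊞?
∙∙∙∙⊞⊞?
⊞⊞⊞⊞⊞⊞?
⊞⊞⊞⊞⊞⊞⊞

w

???????
?∙⊞∙⊞⊞?
∙⊡∙∙⊞⊞?
∙∙∙⊚⊞⊞?
∙∙∙∙⊞⊞?
∙∙∙∙⊞⊞?
⊞⊞⊞⊞⊞⊞?

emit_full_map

?∙⊞∙⊞⊞
∙⊡∙∙⊞⊞
∙∙∙⊚⊞⊞
∙∙∙∙⊞⊞
∙∙∙∙⊞⊞
⊞⊞⊞⊞⊞⊞

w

???????
?∙⊞∙⊞⊞?
?∙⊞∙⊞⊞?
∙⊡∙⊚⊞⊞?
∙∙∙∙⊞⊞?
∙∙∙∙⊞⊞?
∙∙∙∙⊞⊞?

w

???????
?∙⊞∙⊞⊞?
?∙⊞∙⊞⊞?
?∙⊞⊚⊞⊞?
∙⊡∙∙⊞⊞?
∙∙∙∙⊞⊞?
∙∙∙∙⊞⊞?

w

???????
?∙⊞∙⊞⊞?
?∙⊞∙⊞⊞?
?∙⊞⊚⊞⊞?
?∙⊞∙⊞⊞?
∙⊡∙∙⊞⊞?
∙∙∙∙⊞⊞?

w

???????
?∙⊞∙⊞⊞?
?∙⊞∙⊞⊞?
?∙⊞⊚⊞⊞?
?∙⊞∙⊞⊞?
?∙⊞∙⊞⊞?
∙⊡∙∙⊞⊞?

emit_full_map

?∙⊞∙⊞⊞
?∙⊞∙⊞⊞
?∙⊞⊚⊞⊞
?∙⊞∙⊞⊞
?∙⊞∙⊞⊞
∙⊡∙∙⊞⊞
∙∙∙∙⊞⊞
∙∙∙∙⊞⊞
∙∙∙∙⊞⊞
⊞⊞⊞⊞⊞⊞

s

?∙⊞∙⊞⊞?
?∙⊞∙⊞⊞?
?∙⊞∙⊞⊞?
?∙⊞⊚⊞⊞?
?∙⊞∙⊞⊞?
∙⊡∙∙⊞⊞?
∙∙∙∙⊞⊞?

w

???????
?∙⊞∙⊞⊞?
?∙⊞∙⊞⊞?
?∙⊞⊚⊞⊞?
?∙⊞∙⊞⊞?
?∙⊞∙⊞⊞?
∙⊡∙∙⊞⊞?

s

?∙⊞∙⊞⊞?
?∙⊞∙⊞⊞?
?∙⊞∙⊞⊞?
?∙⊞⊚⊞⊞?
?∙⊞∙⊞⊞?
∙⊡∙∙⊞⊞?
∙∙∙∙⊞⊞?

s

?∙⊞∙⊞⊞?
?∙⊞∙⊞⊞?
?∙⊞∙⊞⊞?
?∙⊞⊚⊞⊞?
∙⊡∙∙⊞⊞?
∙∙∙∙⊞⊞?
∙∙∙∙⊞⊞?


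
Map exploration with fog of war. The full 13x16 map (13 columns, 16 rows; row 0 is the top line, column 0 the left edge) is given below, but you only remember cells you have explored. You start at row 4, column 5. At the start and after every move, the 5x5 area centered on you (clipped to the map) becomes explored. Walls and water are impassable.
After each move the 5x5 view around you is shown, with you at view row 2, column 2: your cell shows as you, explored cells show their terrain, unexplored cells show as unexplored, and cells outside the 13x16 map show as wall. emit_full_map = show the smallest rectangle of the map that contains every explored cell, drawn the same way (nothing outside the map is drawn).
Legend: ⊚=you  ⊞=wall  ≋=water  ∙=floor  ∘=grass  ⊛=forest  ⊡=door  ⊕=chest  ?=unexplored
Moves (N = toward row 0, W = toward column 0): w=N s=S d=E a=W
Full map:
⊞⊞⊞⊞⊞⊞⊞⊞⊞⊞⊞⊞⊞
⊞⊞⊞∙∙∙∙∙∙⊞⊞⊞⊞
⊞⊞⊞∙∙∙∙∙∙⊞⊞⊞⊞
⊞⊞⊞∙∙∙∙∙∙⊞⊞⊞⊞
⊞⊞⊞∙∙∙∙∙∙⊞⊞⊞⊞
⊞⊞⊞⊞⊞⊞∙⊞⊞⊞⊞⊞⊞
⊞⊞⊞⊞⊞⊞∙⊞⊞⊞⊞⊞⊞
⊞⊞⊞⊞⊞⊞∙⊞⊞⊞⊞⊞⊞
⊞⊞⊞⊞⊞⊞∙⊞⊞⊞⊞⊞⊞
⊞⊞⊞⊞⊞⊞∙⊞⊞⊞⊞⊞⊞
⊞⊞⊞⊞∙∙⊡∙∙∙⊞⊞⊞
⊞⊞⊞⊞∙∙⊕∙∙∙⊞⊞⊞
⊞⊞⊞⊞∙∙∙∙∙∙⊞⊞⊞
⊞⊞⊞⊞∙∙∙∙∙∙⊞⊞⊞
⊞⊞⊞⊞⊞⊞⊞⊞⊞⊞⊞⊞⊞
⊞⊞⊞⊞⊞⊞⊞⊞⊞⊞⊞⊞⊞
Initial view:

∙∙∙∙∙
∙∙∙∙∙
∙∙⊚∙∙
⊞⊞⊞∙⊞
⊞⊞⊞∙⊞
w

∙∙∙∙∙
∙∙∙∙∙
∙∙⊚∙∙
∙∙∙∙∙
⊞⊞⊞∙⊞

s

∙∙∙∙∙
∙∙∙∙∙
∙∙⊚∙∙
⊞⊞⊞∙⊞
⊞⊞⊞∙⊞

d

∙∙∙∙∙
∙∙∙∙∙
∙∙⊚∙∙
⊞⊞∙⊞⊞
⊞⊞∙⊞⊞

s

∙∙∙∙∙
∙∙∙∙∙
⊞⊞⊚⊞⊞
⊞⊞∙⊞⊞
⊞⊞∙⊞⊞

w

∙∙∙∙∙
∙∙∙∙∙
∙∙⊚∙∙
⊞⊞∙⊞⊞
⊞⊞∙⊞⊞

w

∙∙∙∙∙
∙∙∙∙∙
∙∙⊚∙∙
∙∙∙∙∙
⊞⊞∙⊞⊞

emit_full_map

∙∙∙∙∙∙
∙∙∙∙∙∙
∙∙∙⊚∙∙
∙∙∙∙∙∙
⊞⊞⊞∙⊞⊞
⊞⊞⊞∙⊞⊞
?⊞⊞∙⊞⊞

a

∙∙∙∙∙
∙∙∙∙∙
∙∙⊚∙∙
∙∙∙∙∙
⊞⊞⊞∙⊞

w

⊞⊞⊞⊞⊞
∙∙∙∙∙
∙∙⊚∙∙
∙∙∙∙∙
∙∙∙∙∙

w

⊞⊞⊞⊞⊞
⊞⊞⊞⊞⊞
∙∙⊚∙∙
∙∙∙∙∙
∙∙∙∙∙

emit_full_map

⊞⊞⊞⊞⊞?
∙∙⊚∙∙∙
∙∙∙∙∙∙
∙∙∙∙∙∙
∙∙∙∙∙∙
⊞⊞⊞∙⊞⊞
⊞⊞⊞∙⊞⊞
?⊞⊞∙⊞⊞


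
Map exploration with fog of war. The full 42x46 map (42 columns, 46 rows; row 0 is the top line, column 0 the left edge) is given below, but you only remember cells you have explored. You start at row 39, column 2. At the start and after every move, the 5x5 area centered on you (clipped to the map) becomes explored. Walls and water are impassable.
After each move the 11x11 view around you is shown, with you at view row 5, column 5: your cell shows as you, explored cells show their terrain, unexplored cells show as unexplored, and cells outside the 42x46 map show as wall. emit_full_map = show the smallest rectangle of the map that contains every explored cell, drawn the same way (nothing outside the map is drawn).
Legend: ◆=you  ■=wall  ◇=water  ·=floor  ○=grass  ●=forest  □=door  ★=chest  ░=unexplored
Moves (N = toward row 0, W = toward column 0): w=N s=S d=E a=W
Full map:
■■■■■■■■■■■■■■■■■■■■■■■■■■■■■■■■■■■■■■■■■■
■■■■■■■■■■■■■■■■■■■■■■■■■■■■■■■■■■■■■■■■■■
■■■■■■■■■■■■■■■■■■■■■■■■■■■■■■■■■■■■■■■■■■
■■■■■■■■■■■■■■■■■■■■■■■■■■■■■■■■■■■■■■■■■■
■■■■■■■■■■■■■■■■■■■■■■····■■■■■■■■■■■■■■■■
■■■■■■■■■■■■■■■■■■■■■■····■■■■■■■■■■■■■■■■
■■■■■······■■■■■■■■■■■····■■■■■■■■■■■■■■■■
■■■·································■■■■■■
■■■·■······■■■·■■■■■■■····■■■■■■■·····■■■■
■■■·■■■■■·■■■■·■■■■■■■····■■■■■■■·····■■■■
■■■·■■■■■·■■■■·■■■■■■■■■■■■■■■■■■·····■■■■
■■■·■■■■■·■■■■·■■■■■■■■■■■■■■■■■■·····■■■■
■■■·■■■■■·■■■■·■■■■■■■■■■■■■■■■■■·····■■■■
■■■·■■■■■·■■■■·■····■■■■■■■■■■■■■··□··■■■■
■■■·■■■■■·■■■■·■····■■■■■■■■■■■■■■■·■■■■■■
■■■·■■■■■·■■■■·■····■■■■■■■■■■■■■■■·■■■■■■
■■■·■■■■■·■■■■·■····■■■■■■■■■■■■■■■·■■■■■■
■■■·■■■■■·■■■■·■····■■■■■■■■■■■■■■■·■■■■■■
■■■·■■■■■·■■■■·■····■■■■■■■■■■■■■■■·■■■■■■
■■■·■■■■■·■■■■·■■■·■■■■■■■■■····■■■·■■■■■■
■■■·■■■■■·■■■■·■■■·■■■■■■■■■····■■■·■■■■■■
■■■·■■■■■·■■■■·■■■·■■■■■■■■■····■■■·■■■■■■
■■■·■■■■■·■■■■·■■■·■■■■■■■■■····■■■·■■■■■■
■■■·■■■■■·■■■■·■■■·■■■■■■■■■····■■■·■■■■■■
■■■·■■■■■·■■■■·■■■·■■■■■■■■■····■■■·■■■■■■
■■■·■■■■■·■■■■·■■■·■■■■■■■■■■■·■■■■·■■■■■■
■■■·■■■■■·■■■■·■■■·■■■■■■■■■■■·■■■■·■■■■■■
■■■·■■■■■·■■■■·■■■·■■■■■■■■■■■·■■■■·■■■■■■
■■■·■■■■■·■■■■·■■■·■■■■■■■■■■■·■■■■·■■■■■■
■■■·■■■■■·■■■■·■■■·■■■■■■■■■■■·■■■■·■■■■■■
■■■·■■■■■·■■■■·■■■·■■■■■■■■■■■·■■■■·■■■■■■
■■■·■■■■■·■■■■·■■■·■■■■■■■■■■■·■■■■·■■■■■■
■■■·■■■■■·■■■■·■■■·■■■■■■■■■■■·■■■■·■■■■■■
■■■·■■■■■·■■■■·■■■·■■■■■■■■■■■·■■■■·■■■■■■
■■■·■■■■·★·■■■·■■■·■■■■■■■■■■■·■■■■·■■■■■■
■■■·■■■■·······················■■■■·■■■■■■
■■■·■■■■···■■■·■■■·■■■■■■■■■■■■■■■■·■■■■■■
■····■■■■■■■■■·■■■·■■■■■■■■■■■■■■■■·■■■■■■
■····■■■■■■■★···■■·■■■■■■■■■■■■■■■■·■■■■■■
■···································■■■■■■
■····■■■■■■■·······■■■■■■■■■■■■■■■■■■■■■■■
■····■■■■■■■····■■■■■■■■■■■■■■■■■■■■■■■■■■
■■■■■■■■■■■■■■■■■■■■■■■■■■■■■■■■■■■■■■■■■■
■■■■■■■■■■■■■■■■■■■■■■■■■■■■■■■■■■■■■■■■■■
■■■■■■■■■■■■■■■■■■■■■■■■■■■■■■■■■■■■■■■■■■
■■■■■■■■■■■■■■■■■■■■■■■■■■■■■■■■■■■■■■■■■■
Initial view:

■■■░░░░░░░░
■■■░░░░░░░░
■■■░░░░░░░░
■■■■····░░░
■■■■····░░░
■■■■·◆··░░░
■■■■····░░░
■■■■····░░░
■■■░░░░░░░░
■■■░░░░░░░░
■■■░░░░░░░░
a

■■■■░░░░░░░
■■■■░░░░░░░
■■■■░░░░░░░
■■■■■····░░
■■■■■····░░
■■■■■◆···░░
■■■■■····░░
■■■■■····░░
■■■■░░░░░░░
■■■■░░░░░░░
■■■■░░░░░░░

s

■■■■░░░░░░░
■■■■░░░░░░░
■■■■■····░░
■■■■■····░░
■■■■■····░░
■■■■■◆···░░
■■■■■····░░
■■■■■■■■░░░
■■■■░░░░░░░
■■■■░░░░░░░
■■■■░░░░░░░

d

■■■░░░░░░░░
■■■░░░░░░░░
■■■■····░░░
■■■■····░░░
■■■■····░░░
■■■■·◆··░░░
■■■■····░░░
■■■■■■■■░░░
■■■░░░░░░░░
■■■░░░░░░░░
■■■░░░░░░░░

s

■■■░░░░░░░░
■■■■····░░░
■■■■····░░░
■■■■····░░░
■■■■····░░░
■■■■·◆··░░░
■■■■■■■■░░░
■■■■■■■■░░░
■■■░░░░░░░░
■■■░░░░░░░░
■■■■■■■■■■■

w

■■■░░░░░░░░
■■■░░░░░░░░
■■■■····░░░
■■■■····░░░
■■■■····░░░
■■■■·◆··░░░
■■■■····░░░
■■■■■■■■░░░
■■■■■■■■░░░
■■■░░░░░░░░
■■■░░░░░░░░

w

■■■░░░░░░░░
■■■░░░░░░░░
■■■░░░░░░░░
■■■■····░░░
■■■■····░░░
■■■■·◆··░░░
■■■■····░░░
■■■■····░░░
■■■■■■■■░░░
■■■■■■■■░░░
■■■░░░░░░░░

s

■■■░░░░░░░░
■■■░░░░░░░░
■■■■····░░░
■■■■····░░░
■■■■····░░░
■■■■·◆··░░░
■■■■····░░░
■■■■■■■■░░░
■■■■■■■■░░░
■■■░░░░░░░░
■■■░░░░░░░░

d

■■░░░░░░░░░
■■░░░░░░░░░
■■■····░░░░
■■■····■░░░
■■■·····░░░
■■■··◆·■░░░
■■■····■░░░
■■■■■■■■░░░
■■■■■■■░░░░
■■░░░░░░░░░
■■░░░░░░░░░

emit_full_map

■····░
■····■
■·····
■··◆·■
■····■
■■■■■■
■■■■■░

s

■■░░░░░░░░░
■■■····░░░░
■■■····■░░░
■■■·····░░░
■■■····■░░░
■■■··◆·■░░░
■■■■■■■■░░░
■■■■■■■■░░░
■■░░░░░░░░░
■■░░░░░░░░░
■■■■■■■■■■■

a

■■■░░░░░░░░
■■■■····░░░
■■■■····■░░
■■■■·····░░
■■■■····■░░
■■■■·◆··■░░
■■■■■■■■■░░
■■■■■■■■■░░
■■■░░░░░░░░
■■■░░░░░░░░
■■■■■■■■■■■

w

■■■░░░░░░░░
■■■░░░░░░░░
■■■■····░░░
■■■■····■░░
■■■■·····░░
■■■■·◆··■░░
■■■■····■░░
■■■■■■■■■░░
■■■■■■■■■░░
■■■░░░░░░░░
■■■░░░░░░░░

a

■■■■░░░░░░░
■■■■░░░░░░░
■■■■■····░░
■■■■■····■░
■■■■■·····░
■■■■■◆···■░
■■■■■····■░
■■■■■■■■■■░
■■■■■■■■■■░
■■■■░░░░░░░
■■■■░░░░░░░

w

■■■■░░░░░░░
■■■■░░░░░░░
■■■■░░░░░░░
■■■■■····░░
■■■■■····■░
■■■■■◆····░
■■■■■····■░
■■■■■····■░
■■■■■■■■■■░
■■■■■■■■■■░
■■■■░░░░░░░

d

■■■░░░░░░░░
■■■░░░░░░░░
■■■░░░░░░░░
■■■■····░░░
■■■■····■░░
■■■■·◆···░░
■■■■····■░░
■■■■····■░░
■■■■■■■■■░░
■■■■■■■■■░░
■■■░░░░░░░░

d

■■░░░░░░░░░
■■░░░░░░░░░
■■░░░░░░░░░
■■■····■░░░
■■■····■░░░
■■■··◆··░░░
■■■····■░░░
■■■····■░░░
■■■■■■■■░░░
■■■■■■■■░░░
■■░░░░░░░░░

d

■░░░░░░░░░░
■░░░░░░░░░░
■░░░░░░░░░░
■■····■■░░░
■■····■■░░░
■■···◆··░░░
■■····■■░░░
■■····■■░░░
■■■■■■■░░░░
■■■■■■■░░░░
■░░░░░░░░░░

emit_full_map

■····■■
■····■■
■···◆··
■····■■
■····■■
■■■■■■░
■■■■■■░

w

■░░░░░░░░░░
■░░░░░░░░░░
■░░░░░░░░░░
■░░■·■■■░░░
■■····■■░░░
■■···◆■■░░░
■■······░░░
■■····■■░░░
■■····■■░░░
■■■■■■■░░░░
■■■■■■■░░░░

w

■░░░░░░░░░░
■░░░░░░░░░░
■░░░░░░░░░░
■░░■·■■■░░░
■░░■·■■■░░░
■■···◆■■░░░
■■····■■░░░
■■······░░░
■■····■■░░░
■■····■■░░░
■■■■■■■░░░░

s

■░░░░░░░░░░
■░░░░░░░░░░
■░░■·■■■░░░
■░░■·■■■░░░
■■····■■░░░
■■···◆■■░░░
■■······░░░
■■····■■░░░
■■····■■░░░
■■■■■■■░░░░
■■■■■■■░░░░

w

■░░░░░░░░░░
■░░░░░░░░░░
■░░░░░░░░░░
■░░■·■■■░░░
■░░■·■■■░░░
■■···◆■■░░░
■■····■■░░░
■■······░░░
■■····■■░░░
■■····■■░░░
■■■■■■■░░░░

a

■■░░░░░░░░░
■■░░░░░░░░░
■■░░░░░░░░░
■■░■■·■■■░░
■■░■■·■■■░░
■■■··◆·■■░░
■■■····■■░░
■■■······░░
■■■····■■░░
■■■····■■░░
■■■■■■■■░░░

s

■■░░░░░░░░░
■■░░░░░░░░░
■■░■■·■■■░░
■■░■■·■■■░░
■■■····■■░░
■■■··◆·■■░░
■■■······░░
■■■····■■░░
■■■····■■░░
■■■■■■■■░░░
■■■■■■■■░░░

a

■■■░░░░░░░░
■■■░░░░░░░░
■■■░■■·■■■░
■■■■■■·■■■░
■■■■····■■░
■■■■·◆··■■░
■■■■······░
■■■■····■■░
■■■■····■■░
■■■■■■■■■░░
■■■■■■■■■░░

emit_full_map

░■■·■■■
■■■·■■■
■····■■
■·◆··■■
■······
■····■■
■····■■
■■■■■■░
■■■■■■░


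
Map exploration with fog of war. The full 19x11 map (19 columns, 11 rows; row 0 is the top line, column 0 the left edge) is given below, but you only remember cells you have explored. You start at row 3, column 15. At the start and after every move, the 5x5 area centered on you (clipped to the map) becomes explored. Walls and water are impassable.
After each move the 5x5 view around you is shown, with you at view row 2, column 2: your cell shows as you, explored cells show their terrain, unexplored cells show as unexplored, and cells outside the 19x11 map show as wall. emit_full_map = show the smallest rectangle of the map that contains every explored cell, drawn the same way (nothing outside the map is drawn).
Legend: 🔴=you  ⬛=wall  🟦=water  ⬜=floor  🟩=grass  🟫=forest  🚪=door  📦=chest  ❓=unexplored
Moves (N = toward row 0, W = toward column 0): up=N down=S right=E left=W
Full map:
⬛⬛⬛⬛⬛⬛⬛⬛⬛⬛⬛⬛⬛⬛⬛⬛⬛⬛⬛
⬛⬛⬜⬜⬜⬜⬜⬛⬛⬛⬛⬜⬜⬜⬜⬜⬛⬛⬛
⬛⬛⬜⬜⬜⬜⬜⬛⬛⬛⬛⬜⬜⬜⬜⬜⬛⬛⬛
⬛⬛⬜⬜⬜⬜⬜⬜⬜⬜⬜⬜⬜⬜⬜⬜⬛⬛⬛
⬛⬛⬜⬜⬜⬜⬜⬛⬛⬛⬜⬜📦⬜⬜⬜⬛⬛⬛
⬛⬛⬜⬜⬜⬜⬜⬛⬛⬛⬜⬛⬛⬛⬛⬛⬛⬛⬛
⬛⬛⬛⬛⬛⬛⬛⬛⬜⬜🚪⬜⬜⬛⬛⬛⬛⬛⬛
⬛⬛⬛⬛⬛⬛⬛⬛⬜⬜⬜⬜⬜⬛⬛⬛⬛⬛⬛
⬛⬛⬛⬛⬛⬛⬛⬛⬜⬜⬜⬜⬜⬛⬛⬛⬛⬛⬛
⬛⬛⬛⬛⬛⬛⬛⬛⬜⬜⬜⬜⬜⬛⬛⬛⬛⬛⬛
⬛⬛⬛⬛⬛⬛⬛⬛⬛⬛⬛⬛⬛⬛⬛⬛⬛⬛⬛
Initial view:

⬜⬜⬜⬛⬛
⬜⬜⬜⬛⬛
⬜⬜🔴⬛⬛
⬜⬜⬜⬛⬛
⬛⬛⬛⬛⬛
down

⬜⬜⬜⬛⬛
⬜⬜⬜⬛⬛
⬜⬜🔴⬛⬛
⬛⬛⬛⬛⬛
⬛⬛⬛⬛⬛

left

⬜⬜⬜⬜⬛
⬜⬜⬜⬜⬛
📦⬜🔴⬜⬛
⬛⬛⬛⬛⬛
⬜⬛⬛⬛⬛

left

⬜⬜⬜⬜⬜
⬜⬜⬜⬜⬜
⬜📦🔴⬜⬜
⬛⬛⬛⬛⬛
⬜⬜⬛⬛⬛

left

⬛⬜⬜⬜⬜
⬜⬜⬜⬜⬜
⬜⬜🔴⬜⬜
⬜⬛⬛⬛⬛
🚪⬜⬜⬛⬛

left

⬛⬛⬜⬜⬜
⬜⬜⬜⬜⬜
⬛⬜🔴📦⬜
⬛⬜⬛⬛⬛
⬜🚪⬜⬜⬛

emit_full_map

❓❓❓❓⬜⬜⬜⬛⬛
⬛⬛⬜⬜⬜⬜⬜⬛⬛
⬜⬜⬜⬜⬜⬜⬜⬛⬛
⬛⬜🔴📦⬜⬜⬜⬛⬛
⬛⬜⬛⬛⬛⬛⬛⬛⬛
⬜🚪⬜⬜⬛⬛⬛⬛⬛

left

⬛⬛⬛⬜⬜
⬜⬜⬜⬜⬜
⬛⬛🔴⬜📦
⬛⬛⬜⬛⬛
⬜⬜🚪⬜⬜

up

⬛⬛⬛⬜⬜
⬛⬛⬛⬜⬜
⬜⬜🔴⬜⬜
⬛⬛⬜⬜📦
⬛⬛⬜⬛⬛

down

⬛⬛⬛⬜⬜
⬜⬜⬜⬜⬜
⬛⬛🔴⬜📦
⬛⬛⬜⬛⬛
⬜⬜🚪⬜⬜

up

⬛⬛⬛⬜⬜
⬛⬛⬛⬜⬜
⬜⬜🔴⬜⬜
⬛⬛⬜⬜📦
⬛⬛⬜⬛⬛


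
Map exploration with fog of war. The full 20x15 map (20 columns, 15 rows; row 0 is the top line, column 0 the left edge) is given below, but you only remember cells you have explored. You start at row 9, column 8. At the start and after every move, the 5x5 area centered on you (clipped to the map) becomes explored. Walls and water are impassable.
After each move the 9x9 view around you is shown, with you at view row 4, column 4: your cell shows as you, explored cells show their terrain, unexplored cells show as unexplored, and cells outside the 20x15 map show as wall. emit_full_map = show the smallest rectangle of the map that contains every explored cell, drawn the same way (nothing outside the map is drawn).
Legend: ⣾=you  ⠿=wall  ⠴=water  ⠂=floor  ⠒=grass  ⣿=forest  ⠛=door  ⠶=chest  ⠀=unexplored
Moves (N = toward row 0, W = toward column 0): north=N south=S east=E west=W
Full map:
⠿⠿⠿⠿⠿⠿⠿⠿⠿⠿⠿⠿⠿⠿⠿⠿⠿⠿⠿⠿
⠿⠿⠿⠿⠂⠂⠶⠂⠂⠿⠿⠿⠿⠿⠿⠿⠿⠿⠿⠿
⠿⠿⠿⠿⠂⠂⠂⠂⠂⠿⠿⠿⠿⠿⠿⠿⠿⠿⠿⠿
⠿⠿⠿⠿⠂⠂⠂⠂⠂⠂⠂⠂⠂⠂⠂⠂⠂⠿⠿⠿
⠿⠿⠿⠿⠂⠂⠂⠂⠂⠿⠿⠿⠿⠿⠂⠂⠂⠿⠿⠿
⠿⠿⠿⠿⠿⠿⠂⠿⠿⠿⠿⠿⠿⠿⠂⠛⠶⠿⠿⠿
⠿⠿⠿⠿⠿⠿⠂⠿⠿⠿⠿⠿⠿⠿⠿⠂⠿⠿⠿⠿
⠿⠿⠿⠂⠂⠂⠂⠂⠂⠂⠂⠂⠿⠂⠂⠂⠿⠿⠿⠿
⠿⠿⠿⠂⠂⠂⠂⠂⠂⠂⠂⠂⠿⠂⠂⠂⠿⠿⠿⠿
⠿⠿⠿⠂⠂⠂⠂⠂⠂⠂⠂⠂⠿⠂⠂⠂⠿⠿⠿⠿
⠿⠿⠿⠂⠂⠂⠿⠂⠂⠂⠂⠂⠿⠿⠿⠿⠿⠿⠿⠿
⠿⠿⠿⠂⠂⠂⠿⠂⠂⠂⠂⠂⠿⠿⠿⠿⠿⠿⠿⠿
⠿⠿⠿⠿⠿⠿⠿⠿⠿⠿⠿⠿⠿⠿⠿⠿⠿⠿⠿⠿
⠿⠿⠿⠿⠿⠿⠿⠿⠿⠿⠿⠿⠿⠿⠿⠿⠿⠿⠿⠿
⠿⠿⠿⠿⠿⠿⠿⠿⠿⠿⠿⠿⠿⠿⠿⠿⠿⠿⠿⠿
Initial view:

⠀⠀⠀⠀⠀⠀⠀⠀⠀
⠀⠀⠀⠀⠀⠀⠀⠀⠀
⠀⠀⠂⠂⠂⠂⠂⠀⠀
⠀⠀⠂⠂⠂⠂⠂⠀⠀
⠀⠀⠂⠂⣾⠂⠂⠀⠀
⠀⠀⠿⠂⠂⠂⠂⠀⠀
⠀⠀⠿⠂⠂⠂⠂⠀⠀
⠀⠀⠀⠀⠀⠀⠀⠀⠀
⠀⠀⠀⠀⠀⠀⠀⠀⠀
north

⠀⠀⠀⠀⠀⠀⠀⠀⠀
⠀⠀⠀⠀⠀⠀⠀⠀⠀
⠀⠀⠂⠿⠿⠿⠿⠀⠀
⠀⠀⠂⠂⠂⠂⠂⠀⠀
⠀⠀⠂⠂⣾⠂⠂⠀⠀
⠀⠀⠂⠂⠂⠂⠂⠀⠀
⠀⠀⠿⠂⠂⠂⠂⠀⠀
⠀⠀⠿⠂⠂⠂⠂⠀⠀
⠀⠀⠀⠀⠀⠀⠀⠀⠀

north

⠀⠀⠀⠀⠀⠀⠀⠀⠀
⠀⠀⠀⠀⠀⠀⠀⠀⠀
⠀⠀⠂⠿⠿⠿⠿⠀⠀
⠀⠀⠂⠿⠿⠿⠿⠀⠀
⠀⠀⠂⠂⣾⠂⠂⠀⠀
⠀⠀⠂⠂⠂⠂⠂⠀⠀
⠀⠀⠂⠂⠂⠂⠂⠀⠀
⠀⠀⠿⠂⠂⠂⠂⠀⠀
⠀⠀⠿⠂⠂⠂⠂⠀⠀

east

⠀⠀⠀⠀⠀⠀⠀⠀⠀
⠀⠀⠀⠀⠀⠀⠀⠀⠀
⠀⠂⠿⠿⠿⠿⠿⠀⠀
⠀⠂⠿⠿⠿⠿⠿⠀⠀
⠀⠂⠂⠂⣾⠂⠂⠀⠀
⠀⠂⠂⠂⠂⠂⠂⠀⠀
⠀⠂⠂⠂⠂⠂⠂⠀⠀
⠀⠿⠂⠂⠂⠂⠀⠀⠀
⠀⠿⠂⠂⠂⠂⠀⠀⠀

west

⠀⠀⠀⠀⠀⠀⠀⠀⠀
⠀⠀⠀⠀⠀⠀⠀⠀⠀
⠀⠀⠂⠿⠿⠿⠿⠿⠀
⠀⠀⠂⠿⠿⠿⠿⠿⠀
⠀⠀⠂⠂⣾⠂⠂⠂⠀
⠀⠀⠂⠂⠂⠂⠂⠂⠀
⠀⠀⠂⠂⠂⠂⠂⠂⠀
⠀⠀⠿⠂⠂⠂⠂⠀⠀
⠀⠀⠿⠂⠂⠂⠂⠀⠀

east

⠀⠀⠀⠀⠀⠀⠀⠀⠀
⠀⠀⠀⠀⠀⠀⠀⠀⠀
⠀⠂⠿⠿⠿⠿⠿⠀⠀
⠀⠂⠿⠿⠿⠿⠿⠀⠀
⠀⠂⠂⠂⣾⠂⠂⠀⠀
⠀⠂⠂⠂⠂⠂⠂⠀⠀
⠀⠂⠂⠂⠂⠂⠂⠀⠀
⠀⠿⠂⠂⠂⠂⠀⠀⠀
⠀⠿⠂⠂⠂⠂⠀⠀⠀

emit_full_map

⠂⠿⠿⠿⠿⠿
⠂⠿⠿⠿⠿⠿
⠂⠂⠂⣾⠂⠂
⠂⠂⠂⠂⠂⠂
⠂⠂⠂⠂⠂⠂
⠿⠂⠂⠂⠂⠀
⠿⠂⠂⠂⠂⠀

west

⠀⠀⠀⠀⠀⠀⠀⠀⠀
⠀⠀⠀⠀⠀⠀⠀⠀⠀
⠀⠀⠂⠿⠿⠿⠿⠿⠀
⠀⠀⠂⠿⠿⠿⠿⠿⠀
⠀⠀⠂⠂⣾⠂⠂⠂⠀
⠀⠀⠂⠂⠂⠂⠂⠂⠀
⠀⠀⠂⠂⠂⠂⠂⠂⠀
⠀⠀⠿⠂⠂⠂⠂⠀⠀
⠀⠀⠿⠂⠂⠂⠂⠀⠀

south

⠀⠀⠀⠀⠀⠀⠀⠀⠀
⠀⠀⠂⠿⠿⠿⠿⠿⠀
⠀⠀⠂⠿⠿⠿⠿⠿⠀
⠀⠀⠂⠂⠂⠂⠂⠂⠀
⠀⠀⠂⠂⣾⠂⠂⠂⠀
⠀⠀⠂⠂⠂⠂⠂⠂⠀
⠀⠀⠿⠂⠂⠂⠂⠀⠀
⠀⠀⠿⠂⠂⠂⠂⠀⠀
⠀⠀⠀⠀⠀⠀⠀⠀⠀

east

⠀⠀⠀⠀⠀⠀⠀⠀⠀
⠀⠂⠿⠿⠿⠿⠿⠀⠀
⠀⠂⠿⠿⠿⠿⠿⠀⠀
⠀⠂⠂⠂⠂⠂⠂⠀⠀
⠀⠂⠂⠂⣾⠂⠂⠀⠀
⠀⠂⠂⠂⠂⠂⠂⠀⠀
⠀⠿⠂⠂⠂⠂⠂⠀⠀
⠀⠿⠂⠂⠂⠂⠀⠀⠀
⠀⠀⠀⠀⠀⠀⠀⠀⠀

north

⠀⠀⠀⠀⠀⠀⠀⠀⠀
⠀⠀⠀⠀⠀⠀⠀⠀⠀
⠀⠂⠿⠿⠿⠿⠿⠀⠀
⠀⠂⠿⠿⠿⠿⠿⠀⠀
⠀⠂⠂⠂⣾⠂⠂⠀⠀
⠀⠂⠂⠂⠂⠂⠂⠀⠀
⠀⠂⠂⠂⠂⠂⠂⠀⠀
⠀⠿⠂⠂⠂⠂⠂⠀⠀
⠀⠿⠂⠂⠂⠂⠀⠀⠀

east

⠀⠀⠀⠀⠀⠀⠀⠀⠀
⠀⠀⠀⠀⠀⠀⠀⠀⠀
⠂⠿⠿⠿⠿⠿⠿⠀⠀
⠂⠿⠿⠿⠿⠿⠿⠀⠀
⠂⠂⠂⠂⣾⠂⠿⠀⠀
⠂⠂⠂⠂⠂⠂⠿⠀⠀
⠂⠂⠂⠂⠂⠂⠿⠀⠀
⠿⠂⠂⠂⠂⠂⠀⠀⠀
⠿⠂⠂⠂⠂⠀⠀⠀⠀

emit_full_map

⠂⠿⠿⠿⠿⠿⠿
⠂⠿⠿⠿⠿⠿⠿
⠂⠂⠂⠂⣾⠂⠿
⠂⠂⠂⠂⠂⠂⠿
⠂⠂⠂⠂⠂⠂⠿
⠿⠂⠂⠂⠂⠂⠀
⠿⠂⠂⠂⠂⠀⠀


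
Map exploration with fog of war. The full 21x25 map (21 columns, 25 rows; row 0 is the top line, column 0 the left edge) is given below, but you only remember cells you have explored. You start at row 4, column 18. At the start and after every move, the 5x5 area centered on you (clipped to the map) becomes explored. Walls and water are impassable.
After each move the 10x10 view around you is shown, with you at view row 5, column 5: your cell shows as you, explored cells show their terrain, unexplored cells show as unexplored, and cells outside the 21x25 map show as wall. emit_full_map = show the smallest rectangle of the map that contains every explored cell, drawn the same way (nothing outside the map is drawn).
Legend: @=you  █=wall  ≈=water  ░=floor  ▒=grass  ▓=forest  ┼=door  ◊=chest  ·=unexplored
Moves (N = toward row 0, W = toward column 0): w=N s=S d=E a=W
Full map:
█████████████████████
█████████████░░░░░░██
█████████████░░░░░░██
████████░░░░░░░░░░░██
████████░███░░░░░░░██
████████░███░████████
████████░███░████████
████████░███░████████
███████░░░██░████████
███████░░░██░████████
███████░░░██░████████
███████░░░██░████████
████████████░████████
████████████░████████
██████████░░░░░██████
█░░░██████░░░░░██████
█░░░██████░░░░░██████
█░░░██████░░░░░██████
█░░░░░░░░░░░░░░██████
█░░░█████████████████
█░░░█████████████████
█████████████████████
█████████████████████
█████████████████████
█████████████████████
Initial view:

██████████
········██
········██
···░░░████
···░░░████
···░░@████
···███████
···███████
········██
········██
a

██████████
·········█
·········█
···░░░░███
···░░░░███
···░░@░███
···███████
···███████
·········█
·········█

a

██████████
··········
··········
···░░░░░██
···░░░░░██
···░░@░░██
···███████
···███████
··········
··········

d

██████████
·········█
·········█
··░░░░░███
··░░░░░███
··░░░@░███
··████████
··████████
·········█
·········█

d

██████████
········██
········██
·░░░░░████
·░░░░░████
·░░░░@████
·█████████
·█████████
········██
········██

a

██████████
·········█
·········█
··░░░░░███
··░░░░░███
··░░░@░███
··████████
··████████
·········█
·········█

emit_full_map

░░░░░██
░░░░░██
░░░@░██
███████
███████

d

██████████
········██
········██
·░░░░░████
·░░░░░████
·░░░░@████
·█████████
·█████████
········██
········██

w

██████████
██████████
········██
···░░░████
·░░░░░████
·░░░░@████
·░░░░░████
·█████████
·█████████
········██

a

██████████
██████████
·········█
···░░░░███
··░░░░░███
··░░░@░███
··░░░░░███
··████████
··████████
·········█

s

██████████
·········█
···░░░░███
··░░░░░███
··░░░░░███
··░░░@░███
··████████
··████████
·········█
·········█

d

██████████
········██
··░░░░████
·░░░░░████
·░░░░░████
·░░░░@████
·█████████
·█████████
········██
········██

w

██████████
██████████
········██
··░░░░████
·░░░░░████
·░░░░@████
·░░░░░████
·█████████
·█████████
········██

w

██████████
██████████
██████████
···███████
··░░░░████
·░░░░@████
·░░░░░████
·░░░░░████
·█████████
·█████████

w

██████████
██████████
██████████
██████████
···███████
··░░░@████
·░░░░░████
·░░░░░████
·░░░░░████
·█████████

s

██████████
██████████
██████████
···███████
··░░░░████
·░░░░@████
·░░░░░████
·░░░░░████
·█████████
·█████████

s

██████████
██████████
···███████
··░░░░████
·░░░░░████
·░░░░@████
·░░░░░████
·█████████
·█████████
········██

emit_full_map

··█████
·░░░░██
░░░░░██
░░░░@██
░░░░░██
███████
███████

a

██████████
██████████
····██████
···░░░░███
··░░░░░███
··░░░@░███
··░░░░░███
··████████
··████████
·········█

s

██████████
····██████
···░░░░███
··░░░░░███
··░░░░░███
··░░░@░███
··████████
··████████
·········█
·········█

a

██████████
·····█████
····░░░░██
···░░░░░██
···░░░░░██
···░░@░░██
···███████
···███████
··········
··········

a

██████████
······████
·····░░░░█
···░░░░░░█
···░░░░░░█
···░░@░░░█
···███████
···███████
··········
··········

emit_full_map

···█████
··░░░░██
░░░░░░██
░░░░░░██
░░@░░░██
████████
████████

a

██████████
·······███
······░░░░
···█░░░░░░
···░░░░░░░
···░░@░░░░
···░██████
···░██████
··········
··········

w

██████████
██████████
·······███
···█░░░░░░
···█░░░░░░
···░░@░░░░
···░░░░░░░
···░██████
···░██████
··········

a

██████████
██████████
········██
···██░░░░░
···██░░░░░
···░░@░░░░
···█░░░░░░
···█░█████
····░█████
··········

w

██████████
██████████
██████████
···███████
···██░░░░░
···██@░░░░
···░░░░░░░
···█░░░░░░
···█░█████
····░█████

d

██████████
██████████
██████████
··████████
··██░░░░░░
··██░@░░░░
··░░░░░░░░
··█░░░░░░░
··█░██████
···░██████

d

██████████
██████████
██████████
·█████████
·██░░░░░░█
·██░░@░░░█
·░░░░░░░░█
·█░░░░░░░█
·█░███████
··░███████

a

██████████
██████████
██████████
··████████
··██░░░░░░
··██░@░░░░
··░░░░░░░░
··█░░░░░░░
··█░██████
···░██████

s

██████████
██████████
··████████
··██░░░░░░
··██░░░░░░
··░░░@░░░░
··█░░░░░░░
··█░██████
···░██████
··········
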